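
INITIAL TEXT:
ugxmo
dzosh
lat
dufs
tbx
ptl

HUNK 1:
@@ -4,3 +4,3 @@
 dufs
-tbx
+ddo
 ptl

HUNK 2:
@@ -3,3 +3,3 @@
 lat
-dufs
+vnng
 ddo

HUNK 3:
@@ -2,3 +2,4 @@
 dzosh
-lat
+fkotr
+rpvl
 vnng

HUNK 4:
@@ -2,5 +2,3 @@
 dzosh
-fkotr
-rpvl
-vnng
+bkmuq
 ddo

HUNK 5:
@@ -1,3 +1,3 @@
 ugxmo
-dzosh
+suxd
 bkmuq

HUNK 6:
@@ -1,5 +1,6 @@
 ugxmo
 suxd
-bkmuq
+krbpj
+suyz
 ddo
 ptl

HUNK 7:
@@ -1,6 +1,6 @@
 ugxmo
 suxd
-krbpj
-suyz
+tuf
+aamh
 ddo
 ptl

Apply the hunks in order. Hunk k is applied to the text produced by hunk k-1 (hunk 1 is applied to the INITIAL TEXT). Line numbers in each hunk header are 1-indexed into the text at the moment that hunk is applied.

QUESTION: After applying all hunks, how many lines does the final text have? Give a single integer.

Hunk 1: at line 4 remove [tbx] add [ddo] -> 6 lines: ugxmo dzosh lat dufs ddo ptl
Hunk 2: at line 3 remove [dufs] add [vnng] -> 6 lines: ugxmo dzosh lat vnng ddo ptl
Hunk 3: at line 2 remove [lat] add [fkotr,rpvl] -> 7 lines: ugxmo dzosh fkotr rpvl vnng ddo ptl
Hunk 4: at line 2 remove [fkotr,rpvl,vnng] add [bkmuq] -> 5 lines: ugxmo dzosh bkmuq ddo ptl
Hunk 5: at line 1 remove [dzosh] add [suxd] -> 5 lines: ugxmo suxd bkmuq ddo ptl
Hunk 6: at line 1 remove [bkmuq] add [krbpj,suyz] -> 6 lines: ugxmo suxd krbpj suyz ddo ptl
Hunk 7: at line 1 remove [krbpj,suyz] add [tuf,aamh] -> 6 lines: ugxmo suxd tuf aamh ddo ptl
Final line count: 6

Answer: 6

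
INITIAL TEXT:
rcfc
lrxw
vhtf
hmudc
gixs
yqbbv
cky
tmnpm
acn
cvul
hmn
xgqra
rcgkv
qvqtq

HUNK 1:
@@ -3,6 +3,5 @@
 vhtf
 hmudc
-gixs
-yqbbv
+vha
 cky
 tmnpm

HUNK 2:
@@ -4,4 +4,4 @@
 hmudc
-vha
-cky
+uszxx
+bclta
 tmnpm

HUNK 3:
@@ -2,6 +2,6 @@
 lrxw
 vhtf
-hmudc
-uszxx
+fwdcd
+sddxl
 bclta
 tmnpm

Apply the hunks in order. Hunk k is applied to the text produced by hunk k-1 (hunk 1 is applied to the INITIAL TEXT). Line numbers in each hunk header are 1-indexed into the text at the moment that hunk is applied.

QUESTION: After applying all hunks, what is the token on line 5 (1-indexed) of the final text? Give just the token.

Hunk 1: at line 3 remove [gixs,yqbbv] add [vha] -> 13 lines: rcfc lrxw vhtf hmudc vha cky tmnpm acn cvul hmn xgqra rcgkv qvqtq
Hunk 2: at line 4 remove [vha,cky] add [uszxx,bclta] -> 13 lines: rcfc lrxw vhtf hmudc uszxx bclta tmnpm acn cvul hmn xgqra rcgkv qvqtq
Hunk 3: at line 2 remove [hmudc,uszxx] add [fwdcd,sddxl] -> 13 lines: rcfc lrxw vhtf fwdcd sddxl bclta tmnpm acn cvul hmn xgqra rcgkv qvqtq
Final line 5: sddxl

Answer: sddxl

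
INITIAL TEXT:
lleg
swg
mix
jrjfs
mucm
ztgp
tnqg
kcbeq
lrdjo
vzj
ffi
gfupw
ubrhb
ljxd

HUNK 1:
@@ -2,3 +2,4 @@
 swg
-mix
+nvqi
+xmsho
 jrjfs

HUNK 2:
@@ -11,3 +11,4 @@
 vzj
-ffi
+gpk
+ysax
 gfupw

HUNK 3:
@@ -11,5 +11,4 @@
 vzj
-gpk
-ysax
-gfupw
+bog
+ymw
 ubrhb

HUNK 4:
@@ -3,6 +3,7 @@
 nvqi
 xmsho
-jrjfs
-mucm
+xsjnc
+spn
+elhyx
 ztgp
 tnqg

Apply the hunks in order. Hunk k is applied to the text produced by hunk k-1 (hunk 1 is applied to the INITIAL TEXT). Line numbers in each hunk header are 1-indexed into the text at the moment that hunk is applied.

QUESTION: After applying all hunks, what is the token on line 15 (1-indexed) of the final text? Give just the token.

Hunk 1: at line 2 remove [mix] add [nvqi,xmsho] -> 15 lines: lleg swg nvqi xmsho jrjfs mucm ztgp tnqg kcbeq lrdjo vzj ffi gfupw ubrhb ljxd
Hunk 2: at line 11 remove [ffi] add [gpk,ysax] -> 16 lines: lleg swg nvqi xmsho jrjfs mucm ztgp tnqg kcbeq lrdjo vzj gpk ysax gfupw ubrhb ljxd
Hunk 3: at line 11 remove [gpk,ysax,gfupw] add [bog,ymw] -> 15 lines: lleg swg nvqi xmsho jrjfs mucm ztgp tnqg kcbeq lrdjo vzj bog ymw ubrhb ljxd
Hunk 4: at line 3 remove [jrjfs,mucm] add [xsjnc,spn,elhyx] -> 16 lines: lleg swg nvqi xmsho xsjnc spn elhyx ztgp tnqg kcbeq lrdjo vzj bog ymw ubrhb ljxd
Final line 15: ubrhb

Answer: ubrhb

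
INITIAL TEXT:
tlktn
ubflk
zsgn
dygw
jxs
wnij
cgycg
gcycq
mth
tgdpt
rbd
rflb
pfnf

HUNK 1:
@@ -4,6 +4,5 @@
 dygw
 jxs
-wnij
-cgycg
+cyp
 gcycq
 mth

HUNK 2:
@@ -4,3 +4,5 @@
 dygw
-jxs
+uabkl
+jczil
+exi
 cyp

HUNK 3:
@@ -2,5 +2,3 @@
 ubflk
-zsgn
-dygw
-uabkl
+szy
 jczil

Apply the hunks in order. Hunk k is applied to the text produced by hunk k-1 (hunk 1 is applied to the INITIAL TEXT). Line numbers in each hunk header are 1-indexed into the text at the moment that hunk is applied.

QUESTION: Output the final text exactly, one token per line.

Answer: tlktn
ubflk
szy
jczil
exi
cyp
gcycq
mth
tgdpt
rbd
rflb
pfnf

Derivation:
Hunk 1: at line 4 remove [wnij,cgycg] add [cyp] -> 12 lines: tlktn ubflk zsgn dygw jxs cyp gcycq mth tgdpt rbd rflb pfnf
Hunk 2: at line 4 remove [jxs] add [uabkl,jczil,exi] -> 14 lines: tlktn ubflk zsgn dygw uabkl jczil exi cyp gcycq mth tgdpt rbd rflb pfnf
Hunk 3: at line 2 remove [zsgn,dygw,uabkl] add [szy] -> 12 lines: tlktn ubflk szy jczil exi cyp gcycq mth tgdpt rbd rflb pfnf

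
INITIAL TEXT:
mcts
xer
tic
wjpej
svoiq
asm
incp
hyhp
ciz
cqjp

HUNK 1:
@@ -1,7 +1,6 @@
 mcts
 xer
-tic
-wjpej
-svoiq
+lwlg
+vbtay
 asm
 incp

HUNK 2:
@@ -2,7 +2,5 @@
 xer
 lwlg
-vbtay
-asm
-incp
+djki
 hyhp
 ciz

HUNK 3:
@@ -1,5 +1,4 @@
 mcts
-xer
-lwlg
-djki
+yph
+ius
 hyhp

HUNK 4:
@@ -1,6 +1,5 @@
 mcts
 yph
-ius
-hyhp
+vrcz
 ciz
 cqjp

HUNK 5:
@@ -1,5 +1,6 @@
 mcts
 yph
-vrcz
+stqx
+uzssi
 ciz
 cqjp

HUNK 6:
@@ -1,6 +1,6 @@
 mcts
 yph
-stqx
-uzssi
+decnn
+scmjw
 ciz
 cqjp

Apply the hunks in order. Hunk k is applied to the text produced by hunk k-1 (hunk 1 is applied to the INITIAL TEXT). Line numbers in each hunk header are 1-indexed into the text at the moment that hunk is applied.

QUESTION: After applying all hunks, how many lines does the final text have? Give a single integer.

Answer: 6

Derivation:
Hunk 1: at line 1 remove [tic,wjpej,svoiq] add [lwlg,vbtay] -> 9 lines: mcts xer lwlg vbtay asm incp hyhp ciz cqjp
Hunk 2: at line 2 remove [vbtay,asm,incp] add [djki] -> 7 lines: mcts xer lwlg djki hyhp ciz cqjp
Hunk 3: at line 1 remove [xer,lwlg,djki] add [yph,ius] -> 6 lines: mcts yph ius hyhp ciz cqjp
Hunk 4: at line 1 remove [ius,hyhp] add [vrcz] -> 5 lines: mcts yph vrcz ciz cqjp
Hunk 5: at line 1 remove [vrcz] add [stqx,uzssi] -> 6 lines: mcts yph stqx uzssi ciz cqjp
Hunk 6: at line 1 remove [stqx,uzssi] add [decnn,scmjw] -> 6 lines: mcts yph decnn scmjw ciz cqjp
Final line count: 6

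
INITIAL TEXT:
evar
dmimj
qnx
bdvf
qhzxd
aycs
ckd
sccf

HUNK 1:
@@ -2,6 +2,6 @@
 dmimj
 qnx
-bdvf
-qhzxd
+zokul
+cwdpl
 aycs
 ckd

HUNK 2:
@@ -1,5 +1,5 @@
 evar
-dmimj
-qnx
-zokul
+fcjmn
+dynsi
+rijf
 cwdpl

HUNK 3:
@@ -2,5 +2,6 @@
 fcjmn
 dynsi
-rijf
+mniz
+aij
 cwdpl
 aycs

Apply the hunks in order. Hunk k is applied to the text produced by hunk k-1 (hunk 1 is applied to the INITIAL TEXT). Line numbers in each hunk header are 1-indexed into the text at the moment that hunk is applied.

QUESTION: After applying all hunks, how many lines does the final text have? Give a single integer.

Answer: 9

Derivation:
Hunk 1: at line 2 remove [bdvf,qhzxd] add [zokul,cwdpl] -> 8 lines: evar dmimj qnx zokul cwdpl aycs ckd sccf
Hunk 2: at line 1 remove [dmimj,qnx,zokul] add [fcjmn,dynsi,rijf] -> 8 lines: evar fcjmn dynsi rijf cwdpl aycs ckd sccf
Hunk 3: at line 2 remove [rijf] add [mniz,aij] -> 9 lines: evar fcjmn dynsi mniz aij cwdpl aycs ckd sccf
Final line count: 9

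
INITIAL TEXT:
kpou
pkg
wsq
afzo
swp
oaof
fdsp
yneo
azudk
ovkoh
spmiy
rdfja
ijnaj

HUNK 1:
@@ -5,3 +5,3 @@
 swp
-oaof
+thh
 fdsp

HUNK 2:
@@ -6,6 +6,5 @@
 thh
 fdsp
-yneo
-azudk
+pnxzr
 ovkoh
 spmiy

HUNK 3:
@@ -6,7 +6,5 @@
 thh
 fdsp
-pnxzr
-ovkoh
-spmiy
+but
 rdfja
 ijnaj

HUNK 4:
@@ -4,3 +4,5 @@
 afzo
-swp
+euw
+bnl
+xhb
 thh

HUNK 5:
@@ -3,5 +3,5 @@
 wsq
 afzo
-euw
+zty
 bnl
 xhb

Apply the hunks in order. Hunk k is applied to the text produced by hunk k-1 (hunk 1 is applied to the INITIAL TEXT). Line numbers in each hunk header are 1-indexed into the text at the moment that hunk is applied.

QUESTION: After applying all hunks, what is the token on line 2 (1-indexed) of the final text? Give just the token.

Answer: pkg

Derivation:
Hunk 1: at line 5 remove [oaof] add [thh] -> 13 lines: kpou pkg wsq afzo swp thh fdsp yneo azudk ovkoh spmiy rdfja ijnaj
Hunk 2: at line 6 remove [yneo,azudk] add [pnxzr] -> 12 lines: kpou pkg wsq afzo swp thh fdsp pnxzr ovkoh spmiy rdfja ijnaj
Hunk 3: at line 6 remove [pnxzr,ovkoh,spmiy] add [but] -> 10 lines: kpou pkg wsq afzo swp thh fdsp but rdfja ijnaj
Hunk 4: at line 4 remove [swp] add [euw,bnl,xhb] -> 12 lines: kpou pkg wsq afzo euw bnl xhb thh fdsp but rdfja ijnaj
Hunk 5: at line 3 remove [euw] add [zty] -> 12 lines: kpou pkg wsq afzo zty bnl xhb thh fdsp but rdfja ijnaj
Final line 2: pkg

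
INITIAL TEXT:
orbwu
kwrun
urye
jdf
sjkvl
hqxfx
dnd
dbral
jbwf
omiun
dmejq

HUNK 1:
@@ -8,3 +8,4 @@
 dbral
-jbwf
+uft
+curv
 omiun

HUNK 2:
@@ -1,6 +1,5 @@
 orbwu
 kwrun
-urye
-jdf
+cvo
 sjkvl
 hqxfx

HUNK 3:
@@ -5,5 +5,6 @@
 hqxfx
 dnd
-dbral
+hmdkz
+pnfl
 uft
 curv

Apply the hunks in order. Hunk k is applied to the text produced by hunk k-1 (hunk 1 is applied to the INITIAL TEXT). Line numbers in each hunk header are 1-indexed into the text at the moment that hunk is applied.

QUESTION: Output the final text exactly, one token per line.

Hunk 1: at line 8 remove [jbwf] add [uft,curv] -> 12 lines: orbwu kwrun urye jdf sjkvl hqxfx dnd dbral uft curv omiun dmejq
Hunk 2: at line 1 remove [urye,jdf] add [cvo] -> 11 lines: orbwu kwrun cvo sjkvl hqxfx dnd dbral uft curv omiun dmejq
Hunk 3: at line 5 remove [dbral] add [hmdkz,pnfl] -> 12 lines: orbwu kwrun cvo sjkvl hqxfx dnd hmdkz pnfl uft curv omiun dmejq

Answer: orbwu
kwrun
cvo
sjkvl
hqxfx
dnd
hmdkz
pnfl
uft
curv
omiun
dmejq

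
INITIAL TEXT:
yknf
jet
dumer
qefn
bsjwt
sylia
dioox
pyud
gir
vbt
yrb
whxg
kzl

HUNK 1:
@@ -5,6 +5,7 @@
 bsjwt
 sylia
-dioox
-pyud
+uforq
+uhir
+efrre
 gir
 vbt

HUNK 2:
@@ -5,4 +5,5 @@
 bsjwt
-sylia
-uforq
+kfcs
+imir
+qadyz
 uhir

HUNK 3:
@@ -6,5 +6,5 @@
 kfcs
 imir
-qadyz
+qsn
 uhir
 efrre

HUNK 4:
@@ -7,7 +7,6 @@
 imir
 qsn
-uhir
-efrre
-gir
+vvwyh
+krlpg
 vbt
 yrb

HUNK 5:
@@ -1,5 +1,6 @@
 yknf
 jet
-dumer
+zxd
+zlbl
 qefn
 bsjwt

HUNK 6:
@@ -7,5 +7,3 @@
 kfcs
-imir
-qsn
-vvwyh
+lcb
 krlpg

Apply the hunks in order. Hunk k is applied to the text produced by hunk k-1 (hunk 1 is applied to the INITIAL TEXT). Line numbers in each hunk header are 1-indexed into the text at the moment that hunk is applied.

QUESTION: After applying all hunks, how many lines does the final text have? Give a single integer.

Answer: 13

Derivation:
Hunk 1: at line 5 remove [dioox,pyud] add [uforq,uhir,efrre] -> 14 lines: yknf jet dumer qefn bsjwt sylia uforq uhir efrre gir vbt yrb whxg kzl
Hunk 2: at line 5 remove [sylia,uforq] add [kfcs,imir,qadyz] -> 15 lines: yknf jet dumer qefn bsjwt kfcs imir qadyz uhir efrre gir vbt yrb whxg kzl
Hunk 3: at line 6 remove [qadyz] add [qsn] -> 15 lines: yknf jet dumer qefn bsjwt kfcs imir qsn uhir efrre gir vbt yrb whxg kzl
Hunk 4: at line 7 remove [uhir,efrre,gir] add [vvwyh,krlpg] -> 14 lines: yknf jet dumer qefn bsjwt kfcs imir qsn vvwyh krlpg vbt yrb whxg kzl
Hunk 5: at line 1 remove [dumer] add [zxd,zlbl] -> 15 lines: yknf jet zxd zlbl qefn bsjwt kfcs imir qsn vvwyh krlpg vbt yrb whxg kzl
Hunk 6: at line 7 remove [imir,qsn,vvwyh] add [lcb] -> 13 lines: yknf jet zxd zlbl qefn bsjwt kfcs lcb krlpg vbt yrb whxg kzl
Final line count: 13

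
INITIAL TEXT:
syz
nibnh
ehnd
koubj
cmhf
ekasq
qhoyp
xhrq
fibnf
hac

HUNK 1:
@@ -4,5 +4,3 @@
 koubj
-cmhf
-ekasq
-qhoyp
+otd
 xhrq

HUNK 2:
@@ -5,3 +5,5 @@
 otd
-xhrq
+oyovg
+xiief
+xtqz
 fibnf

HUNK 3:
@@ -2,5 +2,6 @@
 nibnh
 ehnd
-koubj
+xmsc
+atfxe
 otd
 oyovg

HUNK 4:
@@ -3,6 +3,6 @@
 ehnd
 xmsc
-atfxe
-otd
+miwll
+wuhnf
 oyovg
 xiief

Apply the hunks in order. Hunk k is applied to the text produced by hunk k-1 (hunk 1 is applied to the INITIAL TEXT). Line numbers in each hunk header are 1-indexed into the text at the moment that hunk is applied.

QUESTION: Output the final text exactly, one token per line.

Answer: syz
nibnh
ehnd
xmsc
miwll
wuhnf
oyovg
xiief
xtqz
fibnf
hac

Derivation:
Hunk 1: at line 4 remove [cmhf,ekasq,qhoyp] add [otd] -> 8 lines: syz nibnh ehnd koubj otd xhrq fibnf hac
Hunk 2: at line 5 remove [xhrq] add [oyovg,xiief,xtqz] -> 10 lines: syz nibnh ehnd koubj otd oyovg xiief xtqz fibnf hac
Hunk 3: at line 2 remove [koubj] add [xmsc,atfxe] -> 11 lines: syz nibnh ehnd xmsc atfxe otd oyovg xiief xtqz fibnf hac
Hunk 4: at line 3 remove [atfxe,otd] add [miwll,wuhnf] -> 11 lines: syz nibnh ehnd xmsc miwll wuhnf oyovg xiief xtqz fibnf hac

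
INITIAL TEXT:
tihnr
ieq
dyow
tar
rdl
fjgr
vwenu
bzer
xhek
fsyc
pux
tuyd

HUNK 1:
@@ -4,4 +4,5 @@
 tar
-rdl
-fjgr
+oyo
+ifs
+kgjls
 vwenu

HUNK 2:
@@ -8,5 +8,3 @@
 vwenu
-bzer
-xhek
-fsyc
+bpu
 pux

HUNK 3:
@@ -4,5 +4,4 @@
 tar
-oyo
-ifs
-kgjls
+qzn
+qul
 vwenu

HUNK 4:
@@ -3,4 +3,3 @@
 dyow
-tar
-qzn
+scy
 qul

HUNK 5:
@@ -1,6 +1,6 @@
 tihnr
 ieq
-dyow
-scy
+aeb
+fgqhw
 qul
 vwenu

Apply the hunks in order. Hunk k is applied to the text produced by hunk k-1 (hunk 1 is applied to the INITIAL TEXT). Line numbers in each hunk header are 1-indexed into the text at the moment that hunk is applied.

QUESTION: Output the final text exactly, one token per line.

Answer: tihnr
ieq
aeb
fgqhw
qul
vwenu
bpu
pux
tuyd

Derivation:
Hunk 1: at line 4 remove [rdl,fjgr] add [oyo,ifs,kgjls] -> 13 lines: tihnr ieq dyow tar oyo ifs kgjls vwenu bzer xhek fsyc pux tuyd
Hunk 2: at line 8 remove [bzer,xhek,fsyc] add [bpu] -> 11 lines: tihnr ieq dyow tar oyo ifs kgjls vwenu bpu pux tuyd
Hunk 3: at line 4 remove [oyo,ifs,kgjls] add [qzn,qul] -> 10 lines: tihnr ieq dyow tar qzn qul vwenu bpu pux tuyd
Hunk 4: at line 3 remove [tar,qzn] add [scy] -> 9 lines: tihnr ieq dyow scy qul vwenu bpu pux tuyd
Hunk 5: at line 1 remove [dyow,scy] add [aeb,fgqhw] -> 9 lines: tihnr ieq aeb fgqhw qul vwenu bpu pux tuyd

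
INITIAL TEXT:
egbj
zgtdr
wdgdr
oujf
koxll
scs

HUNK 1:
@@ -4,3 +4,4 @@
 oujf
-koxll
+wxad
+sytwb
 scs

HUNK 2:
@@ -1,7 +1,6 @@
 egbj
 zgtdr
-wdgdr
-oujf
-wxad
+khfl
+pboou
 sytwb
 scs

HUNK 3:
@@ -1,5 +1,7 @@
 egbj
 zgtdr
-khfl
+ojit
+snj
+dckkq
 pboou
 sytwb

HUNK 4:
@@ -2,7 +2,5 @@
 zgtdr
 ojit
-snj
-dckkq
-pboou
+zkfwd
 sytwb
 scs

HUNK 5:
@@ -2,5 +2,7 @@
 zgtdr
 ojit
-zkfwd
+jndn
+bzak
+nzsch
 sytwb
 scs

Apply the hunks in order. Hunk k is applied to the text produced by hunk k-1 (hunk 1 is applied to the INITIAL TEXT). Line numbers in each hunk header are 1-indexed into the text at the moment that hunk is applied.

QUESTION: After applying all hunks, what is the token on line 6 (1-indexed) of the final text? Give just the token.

Answer: nzsch

Derivation:
Hunk 1: at line 4 remove [koxll] add [wxad,sytwb] -> 7 lines: egbj zgtdr wdgdr oujf wxad sytwb scs
Hunk 2: at line 1 remove [wdgdr,oujf,wxad] add [khfl,pboou] -> 6 lines: egbj zgtdr khfl pboou sytwb scs
Hunk 3: at line 1 remove [khfl] add [ojit,snj,dckkq] -> 8 lines: egbj zgtdr ojit snj dckkq pboou sytwb scs
Hunk 4: at line 2 remove [snj,dckkq,pboou] add [zkfwd] -> 6 lines: egbj zgtdr ojit zkfwd sytwb scs
Hunk 5: at line 2 remove [zkfwd] add [jndn,bzak,nzsch] -> 8 lines: egbj zgtdr ojit jndn bzak nzsch sytwb scs
Final line 6: nzsch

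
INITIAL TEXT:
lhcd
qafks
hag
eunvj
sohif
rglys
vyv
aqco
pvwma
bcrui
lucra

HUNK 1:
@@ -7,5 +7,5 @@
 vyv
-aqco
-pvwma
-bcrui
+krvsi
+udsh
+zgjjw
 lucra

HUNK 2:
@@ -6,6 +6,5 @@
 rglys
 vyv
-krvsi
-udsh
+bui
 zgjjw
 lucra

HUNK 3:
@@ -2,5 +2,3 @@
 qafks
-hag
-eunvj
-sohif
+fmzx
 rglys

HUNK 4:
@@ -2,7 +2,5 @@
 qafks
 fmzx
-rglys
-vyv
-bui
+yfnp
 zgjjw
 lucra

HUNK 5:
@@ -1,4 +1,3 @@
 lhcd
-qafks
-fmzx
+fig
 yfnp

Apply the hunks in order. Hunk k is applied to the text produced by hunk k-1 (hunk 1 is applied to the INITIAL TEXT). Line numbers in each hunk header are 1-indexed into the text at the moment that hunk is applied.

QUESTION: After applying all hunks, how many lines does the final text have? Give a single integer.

Hunk 1: at line 7 remove [aqco,pvwma,bcrui] add [krvsi,udsh,zgjjw] -> 11 lines: lhcd qafks hag eunvj sohif rglys vyv krvsi udsh zgjjw lucra
Hunk 2: at line 6 remove [krvsi,udsh] add [bui] -> 10 lines: lhcd qafks hag eunvj sohif rglys vyv bui zgjjw lucra
Hunk 3: at line 2 remove [hag,eunvj,sohif] add [fmzx] -> 8 lines: lhcd qafks fmzx rglys vyv bui zgjjw lucra
Hunk 4: at line 2 remove [rglys,vyv,bui] add [yfnp] -> 6 lines: lhcd qafks fmzx yfnp zgjjw lucra
Hunk 5: at line 1 remove [qafks,fmzx] add [fig] -> 5 lines: lhcd fig yfnp zgjjw lucra
Final line count: 5

Answer: 5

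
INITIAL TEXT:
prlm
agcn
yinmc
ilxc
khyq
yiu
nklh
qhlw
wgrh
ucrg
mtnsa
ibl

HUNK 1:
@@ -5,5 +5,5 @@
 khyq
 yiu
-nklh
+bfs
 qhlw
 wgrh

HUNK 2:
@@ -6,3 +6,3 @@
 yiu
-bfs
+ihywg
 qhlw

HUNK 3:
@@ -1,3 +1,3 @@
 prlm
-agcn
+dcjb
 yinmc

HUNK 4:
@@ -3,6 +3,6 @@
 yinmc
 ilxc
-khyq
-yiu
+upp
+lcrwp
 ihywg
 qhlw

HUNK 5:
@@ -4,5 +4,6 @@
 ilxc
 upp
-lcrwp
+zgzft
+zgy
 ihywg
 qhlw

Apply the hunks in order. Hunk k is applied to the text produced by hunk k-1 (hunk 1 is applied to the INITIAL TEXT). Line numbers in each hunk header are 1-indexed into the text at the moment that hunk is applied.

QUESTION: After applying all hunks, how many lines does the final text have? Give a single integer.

Answer: 13

Derivation:
Hunk 1: at line 5 remove [nklh] add [bfs] -> 12 lines: prlm agcn yinmc ilxc khyq yiu bfs qhlw wgrh ucrg mtnsa ibl
Hunk 2: at line 6 remove [bfs] add [ihywg] -> 12 lines: prlm agcn yinmc ilxc khyq yiu ihywg qhlw wgrh ucrg mtnsa ibl
Hunk 3: at line 1 remove [agcn] add [dcjb] -> 12 lines: prlm dcjb yinmc ilxc khyq yiu ihywg qhlw wgrh ucrg mtnsa ibl
Hunk 4: at line 3 remove [khyq,yiu] add [upp,lcrwp] -> 12 lines: prlm dcjb yinmc ilxc upp lcrwp ihywg qhlw wgrh ucrg mtnsa ibl
Hunk 5: at line 4 remove [lcrwp] add [zgzft,zgy] -> 13 lines: prlm dcjb yinmc ilxc upp zgzft zgy ihywg qhlw wgrh ucrg mtnsa ibl
Final line count: 13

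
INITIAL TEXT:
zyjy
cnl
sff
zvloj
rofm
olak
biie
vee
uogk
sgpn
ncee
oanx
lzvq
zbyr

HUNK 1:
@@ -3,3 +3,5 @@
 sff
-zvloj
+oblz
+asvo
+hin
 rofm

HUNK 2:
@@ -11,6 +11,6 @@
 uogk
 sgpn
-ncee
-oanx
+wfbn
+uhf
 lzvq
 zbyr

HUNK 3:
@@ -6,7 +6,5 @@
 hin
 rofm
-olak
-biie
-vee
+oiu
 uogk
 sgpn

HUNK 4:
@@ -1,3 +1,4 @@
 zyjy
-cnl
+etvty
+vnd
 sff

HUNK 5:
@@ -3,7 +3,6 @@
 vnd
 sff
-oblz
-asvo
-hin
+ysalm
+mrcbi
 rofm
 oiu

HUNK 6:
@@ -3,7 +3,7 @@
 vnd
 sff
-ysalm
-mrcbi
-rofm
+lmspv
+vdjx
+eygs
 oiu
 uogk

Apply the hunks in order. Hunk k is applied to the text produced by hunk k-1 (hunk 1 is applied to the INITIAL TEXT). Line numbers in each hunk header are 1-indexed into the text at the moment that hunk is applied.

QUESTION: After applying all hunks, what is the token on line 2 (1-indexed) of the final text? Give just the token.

Hunk 1: at line 3 remove [zvloj] add [oblz,asvo,hin] -> 16 lines: zyjy cnl sff oblz asvo hin rofm olak biie vee uogk sgpn ncee oanx lzvq zbyr
Hunk 2: at line 11 remove [ncee,oanx] add [wfbn,uhf] -> 16 lines: zyjy cnl sff oblz asvo hin rofm olak biie vee uogk sgpn wfbn uhf lzvq zbyr
Hunk 3: at line 6 remove [olak,biie,vee] add [oiu] -> 14 lines: zyjy cnl sff oblz asvo hin rofm oiu uogk sgpn wfbn uhf lzvq zbyr
Hunk 4: at line 1 remove [cnl] add [etvty,vnd] -> 15 lines: zyjy etvty vnd sff oblz asvo hin rofm oiu uogk sgpn wfbn uhf lzvq zbyr
Hunk 5: at line 3 remove [oblz,asvo,hin] add [ysalm,mrcbi] -> 14 lines: zyjy etvty vnd sff ysalm mrcbi rofm oiu uogk sgpn wfbn uhf lzvq zbyr
Hunk 6: at line 3 remove [ysalm,mrcbi,rofm] add [lmspv,vdjx,eygs] -> 14 lines: zyjy etvty vnd sff lmspv vdjx eygs oiu uogk sgpn wfbn uhf lzvq zbyr
Final line 2: etvty

Answer: etvty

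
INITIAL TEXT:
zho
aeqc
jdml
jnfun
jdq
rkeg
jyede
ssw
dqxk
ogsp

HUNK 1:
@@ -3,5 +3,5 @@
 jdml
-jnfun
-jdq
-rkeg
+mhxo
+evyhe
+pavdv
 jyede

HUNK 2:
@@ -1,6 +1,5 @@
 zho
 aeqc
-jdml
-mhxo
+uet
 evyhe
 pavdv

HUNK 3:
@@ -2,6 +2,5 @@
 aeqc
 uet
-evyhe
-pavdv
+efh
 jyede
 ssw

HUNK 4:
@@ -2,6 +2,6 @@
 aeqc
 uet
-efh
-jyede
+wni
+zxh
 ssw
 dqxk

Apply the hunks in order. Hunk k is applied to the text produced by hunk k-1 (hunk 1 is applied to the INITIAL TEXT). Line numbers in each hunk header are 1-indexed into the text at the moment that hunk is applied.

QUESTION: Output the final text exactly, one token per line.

Answer: zho
aeqc
uet
wni
zxh
ssw
dqxk
ogsp

Derivation:
Hunk 1: at line 3 remove [jnfun,jdq,rkeg] add [mhxo,evyhe,pavdv] -> 10 lines: zho aeqc jdml mhxo evyhe pavdv jyede ssw dqxk ogsp
Hunk 2: at line 1 remove [jdml,mhxo] add [uet] -> 9 lines: zho aeqc uet evyhe pavdv jyede ssw dqxk ogsp
Hunk 3: at line 2 remove [evyhe,pavdv] add [efh] -> 8 lines: zho aeqc uet efh jyede ssw dqxk ogsp
Hunk 4: at line 2 remove [efh,jyede] add [wni,zxh] -> 8 lines: zho aeqc uet wni zxh ssw dqxk ogsp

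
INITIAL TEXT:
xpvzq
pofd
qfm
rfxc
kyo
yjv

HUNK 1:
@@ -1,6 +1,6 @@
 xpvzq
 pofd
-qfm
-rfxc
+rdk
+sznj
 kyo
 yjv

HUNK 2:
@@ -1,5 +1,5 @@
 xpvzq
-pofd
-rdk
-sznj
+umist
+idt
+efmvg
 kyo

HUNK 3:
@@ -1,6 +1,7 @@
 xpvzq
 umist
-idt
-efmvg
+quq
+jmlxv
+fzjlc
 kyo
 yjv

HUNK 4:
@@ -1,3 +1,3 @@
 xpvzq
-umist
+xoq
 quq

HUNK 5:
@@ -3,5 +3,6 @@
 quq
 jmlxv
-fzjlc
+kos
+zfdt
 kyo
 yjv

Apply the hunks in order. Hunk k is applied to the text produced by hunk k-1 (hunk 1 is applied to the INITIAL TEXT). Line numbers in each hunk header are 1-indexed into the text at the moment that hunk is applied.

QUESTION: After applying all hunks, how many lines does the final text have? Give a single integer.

Answer: 8

Derivation:
Hunk 1: at line 1 remove [qfm,rfxc] add [rdk,sznj] -> 6 lines: xpvzq pofd rdk sznj kyo yjv
Hunk 2: at line 1 remove [pofd,rdk,sznj] add [umist,idt,efmvg] -> 6 lines: xpvzq umist idt efmvg kyo yjv
Hunk 3: at line 1 remove [idt,efmvg] add [quq,jmlxv,fzjlc] -> 7 lines: xpvzq umist quq jmlxv fzjlc kyo yjv
Hunk 4: at line 1 remove [umist] add [xoq] -> 7 lines: xpvzq xoq quq jmlxv fzjlc kyo yjv
Hunk 5: at line 3 remove [fzjlc] add [kos,zfdt] -> 8 lines: xpvzq xoq quq jmlxv kos zfdt kyo yjv
Final line count: 8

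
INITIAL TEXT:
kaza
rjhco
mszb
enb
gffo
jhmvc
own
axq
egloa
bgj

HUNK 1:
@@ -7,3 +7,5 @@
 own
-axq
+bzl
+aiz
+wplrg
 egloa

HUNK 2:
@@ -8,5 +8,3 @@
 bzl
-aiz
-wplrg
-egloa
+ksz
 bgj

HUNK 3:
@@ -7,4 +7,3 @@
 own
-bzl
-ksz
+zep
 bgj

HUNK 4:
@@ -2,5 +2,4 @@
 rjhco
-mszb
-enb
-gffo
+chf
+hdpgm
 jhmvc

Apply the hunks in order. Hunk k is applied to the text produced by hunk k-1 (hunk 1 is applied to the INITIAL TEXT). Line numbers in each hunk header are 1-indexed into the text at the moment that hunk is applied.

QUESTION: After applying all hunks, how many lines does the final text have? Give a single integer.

Answer: 8

Derivation:
Hunk 1: at line 7 remove [axq] add [bzl,aiz,wplrg] -> 12 lines: kaza rjhco mszb enb gffo jhmvc own bzl aiz wplrg egloa bgj
Hunk 2: at line 8 remove [aiz,wplrg,egloa] add [ksz] -> 10 lines: kaza rjhco mszb enb gffo jhmvc own bzl ksz bgj
Hunk 3: at line 7 remove [bzl,ksz] add [zep] -> 9 lines: kaza rjhco mszb enb gffo jhmvc own zep bgj
Hunk 4: at line 2 remove [mszb,enb,gffo] add [chf,hdpgm] -> 8 lines: kaza rjhco chf hdpgm jhmvc own zep bgj
Final line count: 8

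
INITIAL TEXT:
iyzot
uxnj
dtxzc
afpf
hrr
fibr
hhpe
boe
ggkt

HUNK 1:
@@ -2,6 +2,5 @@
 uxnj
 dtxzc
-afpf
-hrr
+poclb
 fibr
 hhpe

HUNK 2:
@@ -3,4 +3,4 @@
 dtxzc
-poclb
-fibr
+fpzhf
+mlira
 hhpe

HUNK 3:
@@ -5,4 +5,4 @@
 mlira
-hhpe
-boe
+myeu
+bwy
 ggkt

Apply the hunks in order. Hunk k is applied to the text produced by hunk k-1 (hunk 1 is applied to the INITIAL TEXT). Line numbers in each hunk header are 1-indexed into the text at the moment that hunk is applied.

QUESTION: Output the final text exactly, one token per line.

Answer: iyzot
uxnj
dtxzc
fpzhf
mlira
myeu
bwy
ggkt

Derivation:
Hunk 1: at line 2 remove [afpf,hrr] add [poclb] -> 8 lines: iyzot uxnj dtxzc poclb fibr hhpe boe ggkt
Hunk 2: at line 3 remove [poclb,fibr] add [fpzhf,mlira] -> 8 lines: iyzot uxnj dtxzc fpzhf mlira hhpe boe ggkt
Hunk 3: at line 5 remove [hhpe,boe] add [myeu,bwy] -> 8 lines: iyzot uxnj dtxzc fpzhf mlira myeu bwy ggkt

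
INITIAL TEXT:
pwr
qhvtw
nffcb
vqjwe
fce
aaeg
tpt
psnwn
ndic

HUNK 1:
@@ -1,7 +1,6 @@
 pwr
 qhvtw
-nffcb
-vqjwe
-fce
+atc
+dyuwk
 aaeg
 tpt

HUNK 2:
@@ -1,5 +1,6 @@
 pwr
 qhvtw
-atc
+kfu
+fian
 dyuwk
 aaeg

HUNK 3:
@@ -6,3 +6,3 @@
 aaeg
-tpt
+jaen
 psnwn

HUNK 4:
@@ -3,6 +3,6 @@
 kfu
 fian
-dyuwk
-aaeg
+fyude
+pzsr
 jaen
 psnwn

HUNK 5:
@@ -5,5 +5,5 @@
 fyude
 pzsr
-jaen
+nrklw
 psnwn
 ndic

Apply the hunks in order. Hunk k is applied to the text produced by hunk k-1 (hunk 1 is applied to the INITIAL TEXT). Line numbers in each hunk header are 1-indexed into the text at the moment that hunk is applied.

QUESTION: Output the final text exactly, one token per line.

Hunk 1: at line 1 remove [nffcb,vqjwe,fce] add [atc,dyuwk] -> 8 lines: pwr qhvtw atc dyuwk aaeg tpt psnwn ndic
Hunk 2: at line 1 remove [atc] add [kfu,fian] -> 9 lines: pwr qhvtw kfu fian dyuwk aaeg tpt psnwn ndic
Hunk 3: at line 6 remove [tpt] add [jaen] -> 9 lines: pwr qhvtw kfu fian dyuwk aaeg jaen psnwn ndic
Hunk 4: at line 3 remove [dyuwk,aaeg] add [fyude,pzsr] -> 9 lines: pwr qhvtw kfu fian fyude pzsr jaen psnwn ndic
Hunk 5: at line 5 remove [jaen] add [nrklw] -> 9 lines: pwr qhvtw kfu fian fyude pzsr nrklw psnwn ndic

Answer: pwr
qhvtw
kfu
fian
fyude
pzsr
nrklw
psnwn
ndic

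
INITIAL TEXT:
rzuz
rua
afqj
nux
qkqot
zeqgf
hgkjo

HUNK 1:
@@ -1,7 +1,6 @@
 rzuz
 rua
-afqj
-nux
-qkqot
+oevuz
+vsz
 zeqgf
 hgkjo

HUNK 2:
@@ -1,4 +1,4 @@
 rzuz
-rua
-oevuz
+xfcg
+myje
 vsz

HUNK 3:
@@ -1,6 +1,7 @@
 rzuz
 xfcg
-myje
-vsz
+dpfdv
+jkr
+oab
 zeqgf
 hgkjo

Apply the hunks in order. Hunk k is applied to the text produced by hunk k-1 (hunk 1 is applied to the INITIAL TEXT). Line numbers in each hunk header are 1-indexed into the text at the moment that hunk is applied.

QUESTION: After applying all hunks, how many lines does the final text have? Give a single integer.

Hunk 1: at line 1 remove [afqj,nux,qkqot] add [oevuz,vsz] -> 6 lines: rzuz rua oevuz vsz zeqgf hgkjo
Hunk 2: at line 1 remove [rua,oevuz] add [xfcg,myje] -> 6 lines: rzuz xfcg myje vsz zeqgf hgkjo
Hunk 3: at line 1 remove [myje,vsz] add [dpfdv,jkr,oab] -> 7 lines: rzuz xfcg dpfdv jkr oab zeqgf hgkjo
Final line count: 7

Answer: 7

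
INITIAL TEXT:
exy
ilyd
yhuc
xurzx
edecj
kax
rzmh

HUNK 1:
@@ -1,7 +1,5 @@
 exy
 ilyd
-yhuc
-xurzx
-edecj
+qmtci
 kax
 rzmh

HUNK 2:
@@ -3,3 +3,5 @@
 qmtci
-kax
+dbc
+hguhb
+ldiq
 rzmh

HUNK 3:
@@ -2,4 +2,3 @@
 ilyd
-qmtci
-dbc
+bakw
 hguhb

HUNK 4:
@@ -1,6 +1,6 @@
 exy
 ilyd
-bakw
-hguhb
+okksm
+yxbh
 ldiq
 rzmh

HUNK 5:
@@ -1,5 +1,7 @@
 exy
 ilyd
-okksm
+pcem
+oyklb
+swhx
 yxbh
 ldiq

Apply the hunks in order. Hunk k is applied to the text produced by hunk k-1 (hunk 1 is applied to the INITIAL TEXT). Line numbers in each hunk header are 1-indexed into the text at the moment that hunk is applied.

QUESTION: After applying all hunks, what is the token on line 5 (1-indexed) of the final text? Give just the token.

Hunk 1: at line 1 remove [yhuc,xurzx,edecj] add [qmtci] -> 5 lines: exy ilyd qmtci kax rzmh
Hunk 2: at line 3 remove [kax] add [dbc,hguhb,ldiq] -> 7 lines: exy ilyd qmtci dbc hguhb ldiq rzmh
Hunk 3: at line 2 remove [qmtci,dbc] add [bakw] -> 6 lines: exy ilyd bakw hguhb ldiq rzmh
Hunk 4: at line 1 remove [bakw,hguhb] add [okksm,yxbh] -> 6 lines: exy ilyd okksm yxbh ldiq rzmh
Hunk 5: at line 1 remove [okksm] add [pcem,oyklb,swhx] -> 8 lines: exy ilyd pcem oyklb swhx yxbh ldiq rzmh
Final line 5: swhx

Answer: swhx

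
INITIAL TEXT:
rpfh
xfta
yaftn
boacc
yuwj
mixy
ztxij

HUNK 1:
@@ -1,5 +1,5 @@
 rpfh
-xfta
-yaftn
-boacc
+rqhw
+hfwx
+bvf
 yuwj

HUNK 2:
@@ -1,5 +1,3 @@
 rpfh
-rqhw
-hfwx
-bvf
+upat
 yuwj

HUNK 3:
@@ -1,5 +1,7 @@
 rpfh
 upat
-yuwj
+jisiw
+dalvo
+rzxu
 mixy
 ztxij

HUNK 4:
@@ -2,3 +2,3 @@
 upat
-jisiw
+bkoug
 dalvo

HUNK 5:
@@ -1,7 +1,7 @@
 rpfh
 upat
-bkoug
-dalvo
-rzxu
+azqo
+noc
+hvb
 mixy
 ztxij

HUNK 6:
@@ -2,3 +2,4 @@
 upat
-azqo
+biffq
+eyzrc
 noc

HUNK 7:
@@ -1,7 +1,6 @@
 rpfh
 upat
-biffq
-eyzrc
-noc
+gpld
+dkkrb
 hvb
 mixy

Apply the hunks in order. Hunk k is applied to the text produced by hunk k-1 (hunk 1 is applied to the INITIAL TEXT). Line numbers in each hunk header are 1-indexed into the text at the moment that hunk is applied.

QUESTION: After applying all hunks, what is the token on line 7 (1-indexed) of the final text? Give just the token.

Hunk 1: at line 1 remove [xfta,yaftn,boacc] add [rqhw,hfwx,bvf] -> 7 lines: rpfh rqhw hfwx bvf yuwj mixy ztxij
Hunk 2: at line 1 remove [rqhw,hfwx,bvf] add [upat] -> 5 lines: rpfh upat yuwj mixy ztxij
Hunk 3: at line 1 remove [yuwj] add [jisiw,dalvo,rzxu] -> 7 lines: rpfh upat jisiw dalvo rzxu mixy ztxij
Hunk 4: at line 2 remove [jisiw] add [bkoug] -> 7 lines: rpfh upat bkoug dalvo rzxu mixy ztxij
Hunk 5: at line 1 remove [bkoug,dalvo,rzxu] add [azqo,noc,hvb] -> 7 lines: rpfh upat azqo noc hvb mixy ztxij
Hunk 6: at line 2 remove [azqo] add [biffq,eyzrc] -> 8 lines: rpfh upat biffq eyzrc noc hvb mixy ztxij
Hunk 7: at line 1 remove [biffq,eyzrc,noc] add [gpld,dkkrb] -> 7 lines: rpfh upat gpld dkkrb hvb mixy ztxij
Final line 7: ztxij

Answer: ztxij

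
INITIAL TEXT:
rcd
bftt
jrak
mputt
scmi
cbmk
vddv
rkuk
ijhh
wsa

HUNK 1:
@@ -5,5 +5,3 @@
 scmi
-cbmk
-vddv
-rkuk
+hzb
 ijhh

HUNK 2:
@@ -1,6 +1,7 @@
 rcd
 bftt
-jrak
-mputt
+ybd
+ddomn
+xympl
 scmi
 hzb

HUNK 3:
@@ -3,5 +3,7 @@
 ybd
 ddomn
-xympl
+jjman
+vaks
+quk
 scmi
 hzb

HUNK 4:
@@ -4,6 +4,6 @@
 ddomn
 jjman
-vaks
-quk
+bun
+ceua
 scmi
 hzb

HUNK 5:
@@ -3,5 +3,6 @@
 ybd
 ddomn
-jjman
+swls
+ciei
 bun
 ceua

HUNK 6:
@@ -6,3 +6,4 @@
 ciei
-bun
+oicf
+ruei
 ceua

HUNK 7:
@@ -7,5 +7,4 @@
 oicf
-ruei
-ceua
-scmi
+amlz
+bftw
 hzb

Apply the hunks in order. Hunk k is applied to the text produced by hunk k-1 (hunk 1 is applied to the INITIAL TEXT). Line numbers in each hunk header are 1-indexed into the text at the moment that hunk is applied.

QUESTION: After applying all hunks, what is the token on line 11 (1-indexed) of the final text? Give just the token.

Answer: ijhh

Derivation:
Hunk 1: at line 5 remove [cbmk,vddv,rkuk] add [hzb] -> 8 lines: rcd bftt jrak mputt scmi hzb ijhh wsa
Hunk 2: at line 1 remove [jrak,mputt] add [ybd,ddomn,xympl] -> 9 lines: rcd bftt ybd ddomn xympl scmi hzb ijhh wsa
Hunk 3: at line 3 remove [xympl] add [jjman,vaks,quk] -> 11 lines: rcd bftt ybd ddomn jjman vaks quk scmi hzb ijhh wsa
Hunk 4: at line 4 remove [vaks,quk] add [bun,ceua] -> 11 lines: rcd bftt ybd ddomn jjman bun ceua scmi hzb ijhh wsa
Hunk 5: at line 3 remove [jjman] add [swls,ciei] -> 12 lines: rcd bftt ybd ddomn swls ciei bun ceua scmi hzb ijhh wsa
Hunk 6: at line 6 remove [bun] add [oicf,ruei] -> 13 lines: rcd bftt ybd ddomn swls ciei oicf ruei ceua scmi hzb ijhh wsa
Hunk 7: at line 7 remove [ruei,ceua,scmi] add [amlz,bftw] -> 12 lines: rcd bftt ybd ddomn swls ciei oicf amlz bftw hzb ijhh wsa
Final line 11: ijhh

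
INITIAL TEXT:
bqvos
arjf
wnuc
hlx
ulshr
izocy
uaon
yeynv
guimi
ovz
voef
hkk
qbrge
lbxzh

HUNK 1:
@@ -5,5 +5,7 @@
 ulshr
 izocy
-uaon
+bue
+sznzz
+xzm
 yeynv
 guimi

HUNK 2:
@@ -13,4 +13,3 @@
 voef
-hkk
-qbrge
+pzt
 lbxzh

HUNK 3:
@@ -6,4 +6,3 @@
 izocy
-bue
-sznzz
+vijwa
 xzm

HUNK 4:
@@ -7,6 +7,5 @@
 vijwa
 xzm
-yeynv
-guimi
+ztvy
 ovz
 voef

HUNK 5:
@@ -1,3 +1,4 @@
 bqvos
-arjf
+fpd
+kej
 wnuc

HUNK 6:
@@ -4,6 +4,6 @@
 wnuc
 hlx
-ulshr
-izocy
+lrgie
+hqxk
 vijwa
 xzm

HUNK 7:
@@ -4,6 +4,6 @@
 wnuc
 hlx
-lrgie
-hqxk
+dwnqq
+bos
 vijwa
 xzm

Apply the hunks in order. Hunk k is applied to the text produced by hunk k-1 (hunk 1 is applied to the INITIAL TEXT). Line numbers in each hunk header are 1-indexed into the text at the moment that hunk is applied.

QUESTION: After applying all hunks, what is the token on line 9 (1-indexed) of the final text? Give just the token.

Answer: xzm

Derivation:
Hunk 1: at line 5 remove [uaon] add [bue,sznzz,xzm] -> 16 lines: bqvos arjf wnuc hlx ulshr izocy bue sznzz xzm yeynv guimi ovz voef hkk qbrge lbxzh
Hunk 2: at line 13 remove [hkk,qbrge] add [pzt] -> 15 lines: bqvos arjf wnuc hlx ulshr izocy bue sznzz xzm yeynv guimi ovz voef pzt lbxzh
Hunk 3: at line 6 remove [bue,sznzz] add [vijwa] -> 14 lines: bqvos arjf wnuc hlx ulshr izocy vijwa xzm yeynv guimi ovz voef pzt lbxzh
Hunk 4: at line 7 remove [yeynv,guimi] add [ztvy] -> 13 lines: bqvos arjf wnuc hlx ulshr izocy vijwa xzm ztvy ovz voef pzt lbxzh
Hunk 5: at line 1 remove [arjf] add [fpd,kej] -> 14 lines: bqvos fpd kej wnuc hlx ulshr izocy vijwa xzm ztvy ovz voef pzt lbxzh
Hunk 6: at line 4 remove [ulshr,izocy] add [lrgie,hqxk] -> 14 lines: bqvos fpd kej wnuc hlx lrgie hqxk vijwa xzm ztvy ovz voef pzt lbxzh
Hunk 7: at line 4 remove [lrgie,hqxk] add [dwnqq,bos] -> 14 lines: bqvos fpd kej wnuc hlx dwnqq bos vijwa xzm ztvy ovz voef pzt lbxzh
Final line 9: xzm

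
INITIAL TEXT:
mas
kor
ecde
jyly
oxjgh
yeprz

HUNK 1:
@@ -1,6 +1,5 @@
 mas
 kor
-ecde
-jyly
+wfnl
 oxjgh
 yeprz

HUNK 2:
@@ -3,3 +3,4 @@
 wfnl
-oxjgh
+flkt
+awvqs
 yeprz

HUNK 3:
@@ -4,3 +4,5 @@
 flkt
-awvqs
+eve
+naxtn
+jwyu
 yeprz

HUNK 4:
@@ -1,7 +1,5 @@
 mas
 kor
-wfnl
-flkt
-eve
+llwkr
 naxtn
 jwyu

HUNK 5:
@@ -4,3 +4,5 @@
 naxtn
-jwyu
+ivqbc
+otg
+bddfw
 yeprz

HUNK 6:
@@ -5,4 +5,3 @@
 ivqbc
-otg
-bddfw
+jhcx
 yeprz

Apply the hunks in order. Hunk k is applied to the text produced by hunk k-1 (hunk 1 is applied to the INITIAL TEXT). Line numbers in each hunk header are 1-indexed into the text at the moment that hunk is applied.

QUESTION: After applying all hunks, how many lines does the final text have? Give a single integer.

Answer: 7

Derivation:
Hunk 1: at line 1 remove [ecde,jyly] add [wfnl] -> 5 lines: mas kor wfnl oxjgh yeprz
Hunk 2: at line 3 remove [oxjgh] add [flkt,awvqs] -> 6 lines: mas kor wfnl flkt awvqs yeprz
Hunk 3: at line 4 remove [awvqs] add [eve,naxtn,jwyu] -> 8 lines: mas kor wfnl flkt eve naxtn jwyu yeprz
Hunk 4: at line 1 remove [wfnl,flkt,eve] add [llwkr] -> 6 lines: mas kor llwkr naxtn jwyu yeprz
Hunk 5: at line 4 remove [jwyu] add [ivqbc,otg,bddfw] -> 8 lines: mas kor llwkr naxtn ivqbc otg bddfw yeprz
Hunk 6: at line 5 remove [otg,bddfw] add [jhcx] -> 7 lines: mas kor llwkr naxtn ivqbc jhcx yeprz
Final line count: 7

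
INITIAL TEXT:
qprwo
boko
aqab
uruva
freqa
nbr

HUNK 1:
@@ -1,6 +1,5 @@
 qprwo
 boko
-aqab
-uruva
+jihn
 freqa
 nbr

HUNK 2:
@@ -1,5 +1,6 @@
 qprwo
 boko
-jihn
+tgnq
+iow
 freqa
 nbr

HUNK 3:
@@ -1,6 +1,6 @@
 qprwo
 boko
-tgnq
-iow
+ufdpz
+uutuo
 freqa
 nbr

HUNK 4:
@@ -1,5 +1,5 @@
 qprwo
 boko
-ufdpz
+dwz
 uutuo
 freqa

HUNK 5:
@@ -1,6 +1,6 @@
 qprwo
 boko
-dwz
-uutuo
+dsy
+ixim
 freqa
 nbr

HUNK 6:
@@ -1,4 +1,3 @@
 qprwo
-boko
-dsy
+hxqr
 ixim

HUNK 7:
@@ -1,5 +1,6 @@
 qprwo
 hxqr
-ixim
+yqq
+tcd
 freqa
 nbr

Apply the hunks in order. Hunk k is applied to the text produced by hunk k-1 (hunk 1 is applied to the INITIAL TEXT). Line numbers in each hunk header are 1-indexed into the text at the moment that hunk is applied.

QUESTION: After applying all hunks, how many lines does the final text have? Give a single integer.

Hunk 1: at line 1 remove [aqab,uruva] add [jihn] -> 5 lines: qprwo boko jihn freqa nbr
Hunk 2: at line 1 remove [jihn] add [tgnq,iow] -> 6 lines: qprwo boko tgnq iow freqa nbr
Hunk 3: at line 1 remove [tgnq,iow] add [ufdpz,uutuo] -> 6 lines: qprwo boko ufdpz uutuo freqa nbr
Hunk 4: at line 1 remove [ufdpz] add [dwz] -> 6 lines: qprwo boko dwz uutuo freqa nbr
Hunk 5: at line 1 remove [dwz,uutuo] add [dsy,ixim] -> 6 lines: qprwo boko dsy ixim freqa nbr
Hunk 6: at line 1 remove [boko,dsy] add [hxqr] -> 5 lines: qprwo hxqr ixim freqa nbr
Hunk 7: at line 1 remove [ixim] add [yqq,tcd] -> 6 lines: qprwo hxqr yqq tcd freqa nbr
Final line count: 6

Answer: 6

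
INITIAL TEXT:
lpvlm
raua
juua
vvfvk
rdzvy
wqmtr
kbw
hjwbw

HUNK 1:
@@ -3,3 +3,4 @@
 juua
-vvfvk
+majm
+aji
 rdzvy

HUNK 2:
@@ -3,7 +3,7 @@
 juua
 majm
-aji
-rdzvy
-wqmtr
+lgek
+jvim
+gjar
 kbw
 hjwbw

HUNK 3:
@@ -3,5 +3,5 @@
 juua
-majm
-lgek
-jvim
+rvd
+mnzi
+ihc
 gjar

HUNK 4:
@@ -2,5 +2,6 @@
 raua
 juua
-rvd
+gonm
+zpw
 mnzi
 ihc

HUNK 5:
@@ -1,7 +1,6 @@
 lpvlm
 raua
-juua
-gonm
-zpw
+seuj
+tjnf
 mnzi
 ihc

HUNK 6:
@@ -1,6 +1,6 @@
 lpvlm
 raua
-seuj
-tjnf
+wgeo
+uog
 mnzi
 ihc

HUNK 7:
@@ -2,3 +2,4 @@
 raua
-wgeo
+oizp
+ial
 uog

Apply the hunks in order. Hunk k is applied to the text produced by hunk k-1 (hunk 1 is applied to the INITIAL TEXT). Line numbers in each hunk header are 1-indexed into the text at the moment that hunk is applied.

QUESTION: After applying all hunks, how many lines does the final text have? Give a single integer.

Answer: 10

Derivation:
Hunk 1: at line 3 remove [vvfvk] add [majm,aji] -> 9 lines: lpvlm raua juua majm aji rdzvy wqmtr kbw hjwbw
Hunk 2: at line 3 remove [aji,rdzvy,wqmtr] add [lgek,jvim,gjar] -> 9 lines: lpvlm raua juua majm lgek jvim gjar kbw hjwbw
Hunk 3: at line 3 remove [majm,lgek,jvim] add [rvd,mnzi,ihc] -> 9 lines: lpvlm raua juua rvd mnzi ihc gjar kbw hjwbw
Hunk 4: at line 2 remove [rvd] add [gonm,zpw] -> 10 lines: lpvlm raua juua gonm zpw mnzi ihc gjar kbw hjwbw
Hunk 5: at line 1 remove [juua,gonm,zpw] add [seuj,tjnf] -> 9 lines: lpvlm raua seuj tjnf mnzi ihc gjar kbw hjwbw
Hunk 6: at line 1 remove [seuj,tjnf] add [wgeo,uog] -> 9 lines: lpvlm raua wgeo uog mnzi ihc gjar kbw hjwbw
Hunk 7: at line 2 remove [wgeo] add [oizp,ial] -> 10 lines: lpvlm raua oizp ial uog mnzi ihc gjar kbw hjwbw
Final line count: 10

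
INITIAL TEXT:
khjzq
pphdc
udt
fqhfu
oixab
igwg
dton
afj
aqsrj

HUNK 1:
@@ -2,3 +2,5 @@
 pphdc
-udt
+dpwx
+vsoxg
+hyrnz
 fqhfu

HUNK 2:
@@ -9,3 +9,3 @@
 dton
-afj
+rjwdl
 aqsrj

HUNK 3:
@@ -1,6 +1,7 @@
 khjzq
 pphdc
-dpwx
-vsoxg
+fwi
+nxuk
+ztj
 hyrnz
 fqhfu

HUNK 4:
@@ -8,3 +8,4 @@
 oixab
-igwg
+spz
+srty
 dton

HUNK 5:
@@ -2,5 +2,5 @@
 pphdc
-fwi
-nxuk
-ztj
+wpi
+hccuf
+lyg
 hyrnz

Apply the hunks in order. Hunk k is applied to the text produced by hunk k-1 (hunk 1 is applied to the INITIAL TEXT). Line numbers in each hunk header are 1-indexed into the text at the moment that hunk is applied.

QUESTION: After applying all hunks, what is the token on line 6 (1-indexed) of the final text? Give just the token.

Answer: hyrnz

Derivation:
Hunk 1: at line 2 remove [udt] add [dpwx,vsoxg,hyrnz] -> 11 lines: khjzq pphdc dpwx vsoxg hyrnz fqhfu oixab igwg dton afj aqsrj
Hunk 2: at line 9 remove [afj] add [rjwdl] -> 11 lines: khjzq pphdc dpwx vsoxg hyrnz fqhfu oixab igwg dton rjwdl aqsrj
Hunk 3: at line 1 remove [dpwx,vsoxg] add [fwi,nxuk,ztj] -> 12 lines: khjzq pphdc fwi nxuk ztj hyrnz fqhfu oixab igwg dton rjwdl aqsrj
Hunk 4: at line 8 remove [igwg] add [spz,srty] -> 13 lines: khjzq pphdc fwi nxuk ztj hyrnz fqhfu oixab spz srty dton rjwdl aqsrj
Hunk 5: at line 2 remove [fwi,nxuk,ztj] add [wpi,hccuf,lyg] -> 13 lines: khjzq pphdc wpi hccuf lyg hyrnz fqhfu oixab spz srty dton rjwdl aqsrj
Final line 6: hyrnz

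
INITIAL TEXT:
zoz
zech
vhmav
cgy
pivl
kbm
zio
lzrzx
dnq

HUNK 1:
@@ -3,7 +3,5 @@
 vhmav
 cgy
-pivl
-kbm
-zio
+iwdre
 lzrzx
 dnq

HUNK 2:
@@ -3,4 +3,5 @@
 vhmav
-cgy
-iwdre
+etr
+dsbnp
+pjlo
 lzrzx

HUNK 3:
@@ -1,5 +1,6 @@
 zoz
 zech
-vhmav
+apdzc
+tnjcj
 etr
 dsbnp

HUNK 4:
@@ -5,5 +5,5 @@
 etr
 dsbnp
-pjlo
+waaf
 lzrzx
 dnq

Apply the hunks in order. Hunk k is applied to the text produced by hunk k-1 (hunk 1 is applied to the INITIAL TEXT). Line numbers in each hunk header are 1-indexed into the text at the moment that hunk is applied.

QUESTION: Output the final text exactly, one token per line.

Answer: zoz
zech
apdzc
tnjcj
etr
dsbnp
waaf
lzrzx
dnq

Derivation:
Hunk 1: at line 3 remove [pivl,kbm,zio] add [iwdre] -> 7 lines: zoz zech vhmav cgy iwdre lzrzx dnq
Hunk 2: at line 3 remove [cgy,iwdre] add [etr,dsbnp,pjlo] -> 8 lines: zoz zech vhmav etr dsbnp pjlo lzrzx dnq
Hunk 3: at line 1 remove [vhmav] add [apdzc,tnjcj] -> 9 lines: zoz zech apdzc tnjcj etr dsbnp pjlo lzrzx dnq
Hunk 4: at line 5 remove [pjlo] add [waaf] -> 9 lines: zoz zech apdzc tnjcj etr dsbnp waaf lzrzx dnq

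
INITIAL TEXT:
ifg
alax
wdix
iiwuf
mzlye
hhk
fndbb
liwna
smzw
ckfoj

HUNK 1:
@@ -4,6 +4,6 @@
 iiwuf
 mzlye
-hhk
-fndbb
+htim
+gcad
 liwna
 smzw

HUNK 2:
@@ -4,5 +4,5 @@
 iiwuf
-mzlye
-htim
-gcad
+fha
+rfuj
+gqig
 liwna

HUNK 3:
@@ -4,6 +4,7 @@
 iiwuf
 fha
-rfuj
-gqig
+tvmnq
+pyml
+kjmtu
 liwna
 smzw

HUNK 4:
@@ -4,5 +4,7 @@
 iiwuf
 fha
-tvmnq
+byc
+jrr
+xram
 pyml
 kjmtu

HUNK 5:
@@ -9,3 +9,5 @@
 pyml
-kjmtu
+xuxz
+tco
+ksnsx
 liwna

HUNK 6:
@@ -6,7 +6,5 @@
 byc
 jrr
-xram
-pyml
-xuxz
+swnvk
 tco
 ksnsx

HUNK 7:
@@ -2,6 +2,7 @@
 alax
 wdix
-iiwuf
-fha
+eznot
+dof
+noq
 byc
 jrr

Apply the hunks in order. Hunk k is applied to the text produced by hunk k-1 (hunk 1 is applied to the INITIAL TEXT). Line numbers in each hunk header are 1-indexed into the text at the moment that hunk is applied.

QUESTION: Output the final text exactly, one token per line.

Hunk 1: at line 4 remove [hhk,fndbb] add [htim,gcad] -> 10 lines: ifg alax wdix iiwuf mzlye htim gcad liwna smzw ckfoj
Hunk 2: at line 4 remove [mzlye,htim,gcad] add [fha,rfuj,gqig] -> 10 lines: ifg alax wdix iiwuf fha rfuj gqig liwna smzw ckfoj
Hunk 3: at line 4 remove [rfuj,gqig] add [tvmnq,pyml,kjmtu] -> 11 lines: ifg alax wdix iiwuf fha tvmnq pyml kjmtu liwna smzw ckfoj
Hunk 4: at line 4 remove [tvmnq] add [byc,jrr,xram] -> 13 lines: ifg alax wdix iiwuf fha byc jrr xram pyml kjmtu liwna smzw ckfoj
Hunk 5: at line 9 remove [kjmtu] add [xuxz,tco,ksnsx] -> 15 lines: ifg alax wdix iiwuf fha byc jrr xram pyml xuxz tco ksnsx liwna smzw ckfoj
Hunk 6: at line 6 remove [xram,pyml,xuxz] add [swnvk] -> 13 lines: ifg alax wdix iiwuf fha byc jrr swnvk tco ksnsx liwna smzw ckfoj
Hunk 7: at line 2 remove [iiwuf,fha] add [eznot,dof,noq] -> 14 lines: ifg alax wdix eznot dof noq byc jrr swnvk tco ksnsx liwna smzw ckfoj

Answer: ifg
alax
wdix
eznot
dof
noq
byc
jrr
swnvk
tco
ksnsx
liwna
smzw
ckfoj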